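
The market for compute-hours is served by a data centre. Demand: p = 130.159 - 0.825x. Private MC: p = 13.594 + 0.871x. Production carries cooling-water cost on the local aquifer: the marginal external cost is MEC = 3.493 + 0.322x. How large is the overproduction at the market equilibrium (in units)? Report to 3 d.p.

Market equilibrium (private): 13.594 + 0.871x = 130.159 - 0.825x → x_m = 68.7294.
Social marginal cost = private MC + MEC = 17.087 + 1.193x.
Set SMC = demand: 17.087 + 1.193x = 130.159 - 0.825x → x* = 56.0317.
Gap = |68.7294 − 56.0317| = 12.6977.

12.698 units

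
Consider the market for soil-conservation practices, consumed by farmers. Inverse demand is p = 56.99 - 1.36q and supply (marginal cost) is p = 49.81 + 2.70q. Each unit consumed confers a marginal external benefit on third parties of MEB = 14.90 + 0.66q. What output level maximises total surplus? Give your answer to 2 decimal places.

Social marginal benefit = demand + MEB = 71.89 - 0.70q.
Set SMB = MC: 71.89 - 0.70q = 49.81 + 2.70q → q* = 6.4941.

q* = 6.49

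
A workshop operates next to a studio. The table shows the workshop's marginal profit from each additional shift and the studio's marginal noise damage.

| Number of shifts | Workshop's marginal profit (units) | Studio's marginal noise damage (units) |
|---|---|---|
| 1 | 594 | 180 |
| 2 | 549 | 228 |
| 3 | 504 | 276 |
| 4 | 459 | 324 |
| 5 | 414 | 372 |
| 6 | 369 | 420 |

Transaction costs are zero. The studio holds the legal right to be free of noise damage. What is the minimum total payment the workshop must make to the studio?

1380

Efficient level: marginal profit ≥ marginal noise damage through level 5, so k* = 5.
With the studio holding the right, the workshop must at least compensate total damage at k*: 180 + 228 + 276 + 324 + 372 = 1380.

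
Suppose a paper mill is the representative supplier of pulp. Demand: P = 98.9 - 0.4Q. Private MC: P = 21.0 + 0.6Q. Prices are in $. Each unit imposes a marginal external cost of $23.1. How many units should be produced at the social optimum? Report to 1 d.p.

Q* = 54.8

Social marginal cost = private MC + MEC = 44.1 + 0.6Q.
Set SMC = demand: 44.1 + 0.6Q = 98.9 - 0.4Q → Q* = 54.8000.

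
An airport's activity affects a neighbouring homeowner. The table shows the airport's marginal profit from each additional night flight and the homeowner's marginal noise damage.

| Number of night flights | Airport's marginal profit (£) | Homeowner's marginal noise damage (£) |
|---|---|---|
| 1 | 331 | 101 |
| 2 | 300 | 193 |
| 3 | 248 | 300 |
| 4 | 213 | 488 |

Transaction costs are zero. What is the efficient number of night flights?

Bargaining reaches the level where marginal profit last exceeds marginal noise damage.
That holds through level 2 (300 ≥ 193) but not at 3 (248 < 300).

2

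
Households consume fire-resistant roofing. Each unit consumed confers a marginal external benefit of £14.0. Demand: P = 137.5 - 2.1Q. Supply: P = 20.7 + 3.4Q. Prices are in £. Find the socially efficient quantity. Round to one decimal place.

Social marginal benefit = demand + MEB = 151.5 - 2.1Q.
Set SMB = MC: 151.5 - 2.1Q = 20.7 + 3.4Q → Q* = 23.7818.

Q* = 23.8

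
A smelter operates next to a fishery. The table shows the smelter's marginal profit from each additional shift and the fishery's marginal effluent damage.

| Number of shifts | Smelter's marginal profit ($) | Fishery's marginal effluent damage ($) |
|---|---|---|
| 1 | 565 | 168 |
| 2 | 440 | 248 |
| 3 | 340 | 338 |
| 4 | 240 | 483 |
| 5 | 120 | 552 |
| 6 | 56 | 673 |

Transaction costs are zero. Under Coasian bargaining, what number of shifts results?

Bargaining reaches the level where marginal profit last exceeds marginal effluent damage.
That holds through level 3 (340 ≥ 338) but not at 4 (240 < 483).

3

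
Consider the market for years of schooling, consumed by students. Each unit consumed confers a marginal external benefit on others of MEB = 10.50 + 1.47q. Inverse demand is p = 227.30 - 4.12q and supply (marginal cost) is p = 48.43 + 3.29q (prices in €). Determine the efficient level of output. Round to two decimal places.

q* = 31.88

Social marginal benefit = demand + MEB = 237.80 - 2.65q.
Set SMB = MC: 237.80 - 2.65q = 48.43 + 3.29q → q* = 31.8805.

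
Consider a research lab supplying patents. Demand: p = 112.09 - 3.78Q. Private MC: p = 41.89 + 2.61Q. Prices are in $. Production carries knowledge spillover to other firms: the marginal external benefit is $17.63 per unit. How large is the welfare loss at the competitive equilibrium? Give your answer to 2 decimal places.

DWL = $24.32

Market equilibrium (private): 41.89 + 2.61Q = 112.09 - 3.78Q → Q_m = 10.9859.
Social marginal cost = private MC − MEB = 24.26 + 2.61Q.
Set SMC = demand: 24.26 + 2.61Q = 112.09 - 3.78Q → Q* = 13.7449.
The loss is the area between SMC and demand from Q* to Q_m; with linear curves that's a triangle of height MEB(Q_m).
DWL = ½ × 2.7590 × 17.6300 = 24.3206.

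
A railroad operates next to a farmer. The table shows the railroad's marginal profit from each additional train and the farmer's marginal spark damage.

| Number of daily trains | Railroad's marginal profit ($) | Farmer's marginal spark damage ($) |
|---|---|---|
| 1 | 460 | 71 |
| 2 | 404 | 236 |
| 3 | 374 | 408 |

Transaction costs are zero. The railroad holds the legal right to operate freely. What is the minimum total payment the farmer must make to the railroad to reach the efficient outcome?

Left alone the railroad would choose level 3 (marginal profit stays positive).
Efficient level: k* = 2 (marginal profit ≥ marginal spark damage through 2).
The farmer must at least cover the railroad's forgone profit from cutting 3→2: 374 = 374.

$374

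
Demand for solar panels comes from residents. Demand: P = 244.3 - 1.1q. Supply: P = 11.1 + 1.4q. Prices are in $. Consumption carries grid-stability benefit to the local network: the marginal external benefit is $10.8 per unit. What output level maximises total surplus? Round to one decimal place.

Social marginal benefit = demand + MEB = 255.1 - 1.1q.
Set SMB = MC: 255.1 - 1.1q = 11.1 + 1.4q → q* = 97.6000.

q* = 97.6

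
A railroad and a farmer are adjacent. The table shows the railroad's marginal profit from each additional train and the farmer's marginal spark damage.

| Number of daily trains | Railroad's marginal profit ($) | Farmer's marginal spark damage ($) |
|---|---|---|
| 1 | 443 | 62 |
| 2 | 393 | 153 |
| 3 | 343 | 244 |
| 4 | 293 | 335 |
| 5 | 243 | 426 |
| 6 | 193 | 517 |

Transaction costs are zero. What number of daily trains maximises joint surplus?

3

Bargaining reaches the level where marginal profit last exceeds marginal spark damage.
That holds through level 3 (343 ≥ 244) but not at 4 (293 < 335).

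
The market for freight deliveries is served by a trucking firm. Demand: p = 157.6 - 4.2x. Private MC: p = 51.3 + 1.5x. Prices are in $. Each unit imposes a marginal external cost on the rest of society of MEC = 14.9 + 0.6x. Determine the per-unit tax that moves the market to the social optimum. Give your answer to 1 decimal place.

Social marginal cost = private MC + MEC = 66.2 + 2.1x.
Set SMC = demand: 66.2 + 2.1x = 157.6 - 4.2x → x* = 14.5079.
The Pigouvian tax equals MEC at x*: 14.9 + 0.6×14.5079 = 23.6047.

tax = $23.6 per unit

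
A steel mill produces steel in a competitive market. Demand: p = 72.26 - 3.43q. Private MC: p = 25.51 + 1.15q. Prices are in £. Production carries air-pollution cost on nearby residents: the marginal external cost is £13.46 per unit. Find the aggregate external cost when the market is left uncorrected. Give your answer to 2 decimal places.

£137.39

Market equilibrium (private): 25.51 + 1.15q = 72.26 - 3.43q → q_m = 10.2074.
Total external cost = MEC × q_m = 13.46 × 10.2074 = 137.3916.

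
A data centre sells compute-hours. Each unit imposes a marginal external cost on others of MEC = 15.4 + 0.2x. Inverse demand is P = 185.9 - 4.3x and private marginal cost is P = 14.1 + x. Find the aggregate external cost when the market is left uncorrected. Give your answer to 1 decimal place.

Market equilibrium (private): 14.1 + x = 185.9 - 4.3x → x_m = 32.4151.
Total external cost = ∫₀^{x_m} (15.4 + 0.2x) dx = 15.4×32.4151 + ½×0.2×32.4151² = 604.2664.

604.3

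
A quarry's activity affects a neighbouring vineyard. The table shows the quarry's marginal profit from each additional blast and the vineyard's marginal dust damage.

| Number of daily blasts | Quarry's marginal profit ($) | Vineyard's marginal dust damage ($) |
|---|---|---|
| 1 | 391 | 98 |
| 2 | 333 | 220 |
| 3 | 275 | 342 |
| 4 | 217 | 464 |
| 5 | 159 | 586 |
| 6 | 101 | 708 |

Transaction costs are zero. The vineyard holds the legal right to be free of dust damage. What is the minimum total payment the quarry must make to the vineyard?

$318

Efficient level: marginal profit ≥ marginal dust damage through level 2, so k* = 2.
With the vineyard holding the right, the quarry must at least compensate total damage at k*: 98 + 220 = 318.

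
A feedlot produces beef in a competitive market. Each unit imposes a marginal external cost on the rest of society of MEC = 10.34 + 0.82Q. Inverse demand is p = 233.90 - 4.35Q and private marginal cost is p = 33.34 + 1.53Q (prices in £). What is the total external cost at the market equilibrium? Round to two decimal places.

Market equilibrium (private): 33.34 + 1.53Q = 233.90 - 4.35Q → Q_m = 34.1088.
Total external cost = ∫₀^{Q_m} (10.34 + 0.82Q) dQ = 10.34×34.1088 + ½×0.82×34.1088² = 829.6832.

£829.68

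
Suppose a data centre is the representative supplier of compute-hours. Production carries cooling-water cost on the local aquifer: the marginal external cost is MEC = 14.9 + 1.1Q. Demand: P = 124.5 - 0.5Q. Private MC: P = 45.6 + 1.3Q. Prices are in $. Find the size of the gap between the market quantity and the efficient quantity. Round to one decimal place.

Market equilibrium (private): 45.6 + 1.3Q = 124.5 - 0.5Q → Q_m = 43.8333.
Social marginal cost = private MC + MEC = 60.5 + 2.4Q.
Set SMC = demand: 60.5 + 2.4Q = 124.5 - 0.5Q → Q* = 22.0690.
Gap = |43.8333 − 22.0690| = 21.7643.

21.8 units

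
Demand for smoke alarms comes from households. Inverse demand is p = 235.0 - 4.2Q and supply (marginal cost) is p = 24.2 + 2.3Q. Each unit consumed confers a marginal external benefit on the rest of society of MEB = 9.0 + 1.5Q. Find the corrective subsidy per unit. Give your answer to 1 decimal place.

subsidy = 74.9 per unit

Social marginal benefit = demand + MEB = 244.0 - 2.7Q.
Set SMB = MC: 244.0 - 2.7Q = 24.2 + 2.3Q → Q* = 43.9600.
The Pigouvian subsidy equals MEB at Q*: 9.0 + 1.5×43.9600 = 74.9400.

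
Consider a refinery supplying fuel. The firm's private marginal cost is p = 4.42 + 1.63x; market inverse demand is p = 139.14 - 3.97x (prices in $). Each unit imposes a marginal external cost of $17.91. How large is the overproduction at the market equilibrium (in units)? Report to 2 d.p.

Market equilibrium (private): 4.42 + 1.63x = 139.14 - 3.97x → x_m = 24.0571.
Social marginal cost = private MC + MEC = 22.33 + 1.63x.
Set SMC = demand: 22.33 + 1.63x = 139.14 - 3.97x → x* = 20.8589.
Gap = |24.0571 − 20.8589| = 3.1982.

3.20 units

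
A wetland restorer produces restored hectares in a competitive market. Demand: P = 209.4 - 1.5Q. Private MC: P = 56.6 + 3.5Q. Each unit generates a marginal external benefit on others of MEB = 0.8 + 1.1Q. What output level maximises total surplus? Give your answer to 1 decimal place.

Q* = 39.4

Social marginal cost = private MC − MEB = 55.8 + 2.4Q.
Set SMC = demand: 55.8 + 2.4Q = 209.4 - 1.5Q → Q* = 39.3846.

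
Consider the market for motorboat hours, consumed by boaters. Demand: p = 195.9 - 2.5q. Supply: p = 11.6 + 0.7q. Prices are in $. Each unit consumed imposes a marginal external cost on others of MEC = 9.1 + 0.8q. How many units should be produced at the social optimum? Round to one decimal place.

Social marginal benefit = demand − MEC = 186.8 - 3.3q.
Set SMB = MC: 186.8 - 3.3q = 11.6 + 0.7q → q* = 43.8000.

q* = 43.8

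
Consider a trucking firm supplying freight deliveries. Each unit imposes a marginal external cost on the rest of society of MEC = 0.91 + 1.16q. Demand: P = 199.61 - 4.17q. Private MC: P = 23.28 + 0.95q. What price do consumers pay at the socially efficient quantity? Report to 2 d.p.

P = 83.13

Social marginal cost = private MC + MEC = 24.19 + 2.11q.
Set SMC = demand: 24.19 + 2.11q = 199.61 - 4.17q → q* = 27.9331.
Consumer price on the demand curve at q*: 199.61 − 4.17×27.9331 = 83.1290.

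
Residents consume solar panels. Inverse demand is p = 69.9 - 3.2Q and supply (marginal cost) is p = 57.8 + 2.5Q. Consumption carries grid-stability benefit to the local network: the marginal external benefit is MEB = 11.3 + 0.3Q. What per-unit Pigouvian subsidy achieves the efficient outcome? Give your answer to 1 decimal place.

subsidy = 12.6 per unit

Social marginal benefit = demand + MEB = 81.2 - 2.9Q.
Set SMB = MC: 81.2 - 2.9Q = 57.8 + 2.5Q → Q* = 4.3333.
The Pigouvian subsidy equals MEB at Q*: 11.3 + 0.3×4.3333 = 12.6000.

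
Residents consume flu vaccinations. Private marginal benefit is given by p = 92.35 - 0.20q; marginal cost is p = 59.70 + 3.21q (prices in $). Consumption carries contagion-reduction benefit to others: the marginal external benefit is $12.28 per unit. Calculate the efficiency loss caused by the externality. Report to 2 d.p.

Market equilibrium (private): 59.70 + 3.21q = 92.35 - 0.20q → q_m = 9.5748.
Social marginal benefit = demand + MEB = 104.63 - 0.20q.
Set SMB = MC: 104.63 - 0.20q = 59.70 + 3.21q → q* = 13.1760.
Height of the DWL triangle at q_m is SMB(q_m) − MC(q_m) = MEB(q_m) = 12.2800.
DWL = ½ × 3.6012 × 12.2800 = 22.1114.

DWL = $22.11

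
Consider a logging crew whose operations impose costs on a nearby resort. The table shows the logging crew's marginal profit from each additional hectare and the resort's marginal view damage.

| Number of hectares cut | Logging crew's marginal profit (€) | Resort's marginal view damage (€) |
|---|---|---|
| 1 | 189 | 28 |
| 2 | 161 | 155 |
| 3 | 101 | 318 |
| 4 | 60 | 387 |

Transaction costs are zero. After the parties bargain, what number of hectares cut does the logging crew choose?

Bargaining reaches the level where marginal profit last exceeds marginal view damage.
That holds through level 2 (161 ≥ 155) but not at 3 (101 < 318).

2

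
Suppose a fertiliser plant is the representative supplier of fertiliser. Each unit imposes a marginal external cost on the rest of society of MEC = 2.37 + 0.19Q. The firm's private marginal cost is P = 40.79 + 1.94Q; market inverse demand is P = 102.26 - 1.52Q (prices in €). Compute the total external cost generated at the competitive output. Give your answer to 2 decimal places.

€72.09

Market equilibrium (private): 40.79 + 1.94Q = 102.26 - 1.52Q → Q_m = 17.7659.
Total external cost = ∫₀^{Q_m} (2.37 + 0.19Q) dQ = 2.37×17.7659 + ½×0.19×17.7659² = 72.0898.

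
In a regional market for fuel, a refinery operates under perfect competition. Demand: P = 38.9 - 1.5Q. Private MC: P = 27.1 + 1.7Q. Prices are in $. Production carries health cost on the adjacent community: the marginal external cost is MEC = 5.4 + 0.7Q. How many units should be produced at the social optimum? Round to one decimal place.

Social marginal cost = private MC + MEC = 32.5 + 2.4Q.
Set SMC = demand: 32.5 + 2.4Q = 38.9 - 1.5Q → Q* = 1.6410.

Q* = 1.6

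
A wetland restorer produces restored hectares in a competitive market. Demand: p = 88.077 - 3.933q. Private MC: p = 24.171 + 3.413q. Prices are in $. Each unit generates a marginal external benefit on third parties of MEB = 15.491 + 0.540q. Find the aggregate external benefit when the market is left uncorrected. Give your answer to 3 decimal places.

Market equilibrium (private): 24.171 + 3.413q = 88.077 - 3.933q → q_m = 8.6994.
Total external benefit = ∫₀^{q_m} (15.491 + 0.540q) dq = 15.491×8.6994 + ½×0.540×8.6994² = 155.1959.

$155.196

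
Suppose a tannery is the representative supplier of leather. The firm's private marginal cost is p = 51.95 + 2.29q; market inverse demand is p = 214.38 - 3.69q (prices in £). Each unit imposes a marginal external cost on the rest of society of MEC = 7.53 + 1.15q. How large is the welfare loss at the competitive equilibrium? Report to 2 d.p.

Market equilibrium (private): 51.95 + 2.29q = 214.38 - 3.69q → q_m = 27.1622.
Social marginal cost = private MC + MEC = 59.48 + 3.44q.
Set SMC = demand: 59.48 + 3.44q = 214.38 - 3.69q → q* = 21.7251.
Between q* and q_m the wedge SMC − demand runs linearly from 0 to MEC(q_m), so the loss is a triangle.
DWL = ½ × 5.4371 × 38.7665 = 105.3887.

DWL = £105.39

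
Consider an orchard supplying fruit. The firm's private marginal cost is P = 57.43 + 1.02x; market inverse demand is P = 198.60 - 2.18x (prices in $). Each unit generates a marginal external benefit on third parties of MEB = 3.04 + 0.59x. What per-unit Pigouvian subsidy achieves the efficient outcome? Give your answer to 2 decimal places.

subsidy = $35.64 per unit

Social marginal cost = private MC − MEB = 54.39 + 0.43x.
Set SMC = demand: 54.39 + 0.43x = 198.60 - 2.18x → x* = 55.2529.
The Pigouvian subsidy equals MEB at x*: 3.04 + 0.59×55.2529 = 35.6392.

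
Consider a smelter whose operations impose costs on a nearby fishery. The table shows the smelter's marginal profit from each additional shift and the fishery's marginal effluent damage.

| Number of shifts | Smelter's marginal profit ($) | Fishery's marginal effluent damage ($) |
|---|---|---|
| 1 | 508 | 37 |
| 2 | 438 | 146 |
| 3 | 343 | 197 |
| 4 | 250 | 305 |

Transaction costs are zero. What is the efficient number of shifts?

Bargaining reaches the level where marginal profit last exceeds marginal effluent damage.
That holds through level 3 (343 ≥ 197) but not at 4 (250 < 305).

3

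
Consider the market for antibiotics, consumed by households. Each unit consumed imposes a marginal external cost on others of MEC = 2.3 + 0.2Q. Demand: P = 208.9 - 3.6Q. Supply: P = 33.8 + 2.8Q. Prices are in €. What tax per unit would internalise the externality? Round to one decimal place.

Social marginal benefit = demand − MEC = 206.6 - 3.8Q.
Set SMB = MC: 206.6 - 3.8Q = 33.8 + 2.8Q → Q* = 26.1818.
The Pigouvian tax equals MEC at Q*: 2.3 + 0.2×26.1818 = 7.5364.

tax = €7.5 per unit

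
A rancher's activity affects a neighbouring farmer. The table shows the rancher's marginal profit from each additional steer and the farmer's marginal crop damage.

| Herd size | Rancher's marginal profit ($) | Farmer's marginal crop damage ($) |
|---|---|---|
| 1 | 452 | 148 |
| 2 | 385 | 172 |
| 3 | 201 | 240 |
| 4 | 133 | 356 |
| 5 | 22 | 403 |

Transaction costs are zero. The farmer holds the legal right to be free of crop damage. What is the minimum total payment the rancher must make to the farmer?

$320

Efficient level: marginal profit ≥ marginal crop damage through level 2, so k* = 2.
With the farmer holding the right, the rancher must at least compensate total damage at k*: 148 + 172 = 320.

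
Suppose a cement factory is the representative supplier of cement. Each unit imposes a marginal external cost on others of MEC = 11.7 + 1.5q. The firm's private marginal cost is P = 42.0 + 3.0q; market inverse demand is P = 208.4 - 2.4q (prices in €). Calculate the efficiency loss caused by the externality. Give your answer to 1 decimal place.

DWL = €243.1

Market equilibrium (private): 42.0 + 3.0q = 208.4 - 2.4q → q_m = 30.8148.
Social marginal cost = private MC + MEC = 53.7 + 4.5q.
Set SMC = demand: 53.7 + 4.5q = 208.4 - 2.4q → q* = 22.4203.
Between q* and q_m the wedge SMC − demand runs linearly from 0 to MEC(q_m), so the loss is a triangle.
DWL = ½ × 8.3945 × 57.9222 = 243.1140.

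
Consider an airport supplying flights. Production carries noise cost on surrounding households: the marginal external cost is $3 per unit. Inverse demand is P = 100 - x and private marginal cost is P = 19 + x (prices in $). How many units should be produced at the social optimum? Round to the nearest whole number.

Social marginal cost = private MC + MEC = 22 + x.
Set SMC = demand: 22 + x = 100 - x → x* = 39.0000.

x* = 39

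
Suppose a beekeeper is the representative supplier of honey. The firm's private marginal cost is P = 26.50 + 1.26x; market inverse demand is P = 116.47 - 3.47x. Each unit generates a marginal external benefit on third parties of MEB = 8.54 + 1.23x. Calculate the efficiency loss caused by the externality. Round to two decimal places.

Market equilibrium (private): 26.50 + 1.26x = 116.47 - 3.47x → x_m = 19.0211.
Social marginal cost = private MC − MEB = 17.96 + 0.03x.
Set SMC = demand: 17.96 + 0.03x = 116.47 - 3.47x → x* = 28.1457.
The loss is the area between SMC and demand from x* to x_m; with linear curves that's a triangle of height MEB(x_m).
DWL = ½ × 9.1246 × 31.9360 = 145.7016.

DWL = 145.70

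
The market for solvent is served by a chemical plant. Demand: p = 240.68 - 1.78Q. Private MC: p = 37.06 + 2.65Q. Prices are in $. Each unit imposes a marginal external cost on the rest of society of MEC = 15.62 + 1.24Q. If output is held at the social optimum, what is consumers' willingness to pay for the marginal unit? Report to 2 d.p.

P = $181.66

Social marginal cost = private MC + MEC = 52.68 + 3.89Q.
Set SMC = demand: 52.68 + 3.89Q = 240.68 - 1.78Q → Q* = 33.1570.
Consumer price on the demand curve at Q*: 240.68 − 1.78×33.1570 = 181.6605.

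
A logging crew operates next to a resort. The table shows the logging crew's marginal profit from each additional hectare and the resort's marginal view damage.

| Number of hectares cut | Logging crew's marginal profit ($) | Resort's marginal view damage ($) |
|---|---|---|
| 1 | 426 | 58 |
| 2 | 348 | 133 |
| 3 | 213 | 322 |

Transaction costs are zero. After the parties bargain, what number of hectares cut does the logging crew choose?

Bargaining reaches the level where marginal profit last exceeds marginal view damage.
That holds through level 2 (348 ≥ 133) but not at 3 (213 < 322).

2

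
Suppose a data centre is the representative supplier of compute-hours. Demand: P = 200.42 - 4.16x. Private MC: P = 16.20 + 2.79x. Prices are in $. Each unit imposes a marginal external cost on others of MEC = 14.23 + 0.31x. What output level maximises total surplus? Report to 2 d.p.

Social marginal cost = private MC + MEC = 30.43 + 3.10x.
Set SMC = demand: 30.43 + 3.10x = 200.42 - 4.16x → x* = 23.4146.

x* = 23.41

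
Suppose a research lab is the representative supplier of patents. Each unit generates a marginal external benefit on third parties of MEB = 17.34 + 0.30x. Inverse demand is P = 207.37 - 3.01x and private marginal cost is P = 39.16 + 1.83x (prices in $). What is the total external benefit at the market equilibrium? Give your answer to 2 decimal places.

$783.81

Market equilibrium (private): 39.16 + 1.83x = 207.37 - 3.01x → x_m = 34.7541.
Total external benefit = ∫₀^{x_m} (17.34 + 0.30x) dx = 17.34×34.7541 + ½×0.30×34.7541² = 783.8132.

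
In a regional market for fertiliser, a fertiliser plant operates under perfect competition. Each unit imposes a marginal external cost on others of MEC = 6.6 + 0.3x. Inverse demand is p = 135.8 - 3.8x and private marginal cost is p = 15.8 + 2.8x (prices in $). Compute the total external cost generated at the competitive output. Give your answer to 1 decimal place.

$169.6

Market equilibrium (private): 15.8 + 2.8x = 135.8 - 3.8x → x_m = 18.1818.
Total external cost = ∫₀^{x_m} (6.6 + 0.3x) dx = 6.6×18.1818 + ½×0.3×18.1818² = 169.5866.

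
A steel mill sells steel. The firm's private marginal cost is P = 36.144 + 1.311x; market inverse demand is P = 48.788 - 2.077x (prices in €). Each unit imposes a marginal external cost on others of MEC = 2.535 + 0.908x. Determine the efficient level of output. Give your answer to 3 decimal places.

x* = 2.353

Social marginal cost = private MC + MEC = 38.679 + 2.219x.
Set SMC = demand: 38.679 + 2.219x = 48.788 - 2.077x → x* = 2.3531.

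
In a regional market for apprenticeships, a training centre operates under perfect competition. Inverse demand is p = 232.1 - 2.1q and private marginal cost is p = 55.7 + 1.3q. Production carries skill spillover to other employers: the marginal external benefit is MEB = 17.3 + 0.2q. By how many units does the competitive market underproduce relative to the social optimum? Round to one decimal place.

8.6 units

Market equilibrium (private): 55.7 + 1.3q = 232.1 - 2.1q → q_m = 51.8824.
Social marginal cost = private MC − MEB = 38.4 + 1.1q.
Set SMC = demand: 38.4 + 1.1q = 232.1 - 2.1q → q* = 60.5313.
Gap = |51.8824 − 60.5313| = 8.6489.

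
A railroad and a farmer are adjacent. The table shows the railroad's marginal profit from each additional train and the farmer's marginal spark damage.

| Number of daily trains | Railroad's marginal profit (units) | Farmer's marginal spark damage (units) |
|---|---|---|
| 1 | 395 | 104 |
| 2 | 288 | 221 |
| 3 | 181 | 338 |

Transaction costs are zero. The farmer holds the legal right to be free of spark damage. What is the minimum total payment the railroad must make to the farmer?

Efficient level: marginal profit ≥ marginal spark damage through level 2, so k* = 2.
With the farmer holding the right, the railroad must at least compensate total damage at k*: 104 + 221 = 325.

325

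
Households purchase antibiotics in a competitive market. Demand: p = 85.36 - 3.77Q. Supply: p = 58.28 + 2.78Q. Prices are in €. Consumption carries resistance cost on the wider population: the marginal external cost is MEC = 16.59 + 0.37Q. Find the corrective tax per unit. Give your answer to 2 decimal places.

Social marginal benefit = demand − MEC = 68.77 - 4.14Q.
Set SMB = MC: 68.77 - 4.14Q = 58.28 + 2.78Q → Q* = 1.5159.
The Pigouvian tax equals MEC at Q*: 16.59 + 0.37×1.5159 = 17.1509.

tax = €17.15 per unit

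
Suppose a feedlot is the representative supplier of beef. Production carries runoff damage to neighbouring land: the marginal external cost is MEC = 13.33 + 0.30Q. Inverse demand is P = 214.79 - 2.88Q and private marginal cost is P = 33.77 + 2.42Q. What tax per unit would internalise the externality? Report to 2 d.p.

Social marginal cost = private MC + MEC = 47.10 + 2.72Q.
Set SMC = demand: 47.10 + 2.72Q = 214.79 - 2.88Q → Q* = 29.9446.
The Pigouvian tax equals MEC at Q*: 13.33 + 0.30×29.9446 = 22.3134.

tax = 22.31 per unit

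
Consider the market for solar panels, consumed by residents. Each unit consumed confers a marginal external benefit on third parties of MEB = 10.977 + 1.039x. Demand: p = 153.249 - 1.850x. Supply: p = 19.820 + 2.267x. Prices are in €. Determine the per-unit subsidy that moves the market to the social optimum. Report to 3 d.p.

Social marginal benefit = demand + MEB = 164.226 - 0.811x.
Set SMB = MC: 164.226 - 0.811x = 19.820 + 2.267x → x* = 46.9155.
The Pigouvian subsidy equals MEB at x*: 10.977 + 1.039×46.9155 = 59.7222.

subsidy = €59.722 per unit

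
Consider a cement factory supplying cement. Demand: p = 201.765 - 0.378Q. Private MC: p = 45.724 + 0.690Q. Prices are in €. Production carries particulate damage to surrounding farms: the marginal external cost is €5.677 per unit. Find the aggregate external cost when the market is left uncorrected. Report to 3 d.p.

Market equilibrium (private): 45.724 + 0.690Q = 201.765 - 0.378Q → Q_m = 146.1058.
Total external cost = MEC × Q_m = 5.677 × 146.1058 = 829.4426.

€829.443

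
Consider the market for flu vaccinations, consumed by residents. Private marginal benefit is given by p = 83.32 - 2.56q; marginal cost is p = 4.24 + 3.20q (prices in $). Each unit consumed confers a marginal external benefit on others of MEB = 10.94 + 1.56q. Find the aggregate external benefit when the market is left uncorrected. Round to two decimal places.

Market equilibrium (private): 4.24 + 3.20q = 83.32 - 2.56q → q_m = 13.7292.
Total external benefit = ∫₀^{q_m} (10.94 + 1.56q) dq = 10.94×13.7292 + ½×1.56×13.7292² = 297.2204.

$297.22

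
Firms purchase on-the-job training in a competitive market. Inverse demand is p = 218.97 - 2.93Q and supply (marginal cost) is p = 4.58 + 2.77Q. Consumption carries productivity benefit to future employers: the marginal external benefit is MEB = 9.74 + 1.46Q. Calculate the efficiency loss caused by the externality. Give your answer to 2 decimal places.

Market equilibrium (private): 4.58 + 2.77Q = 218.97 - 2.93Q → Q_m = 37.6123.
Social marginal benefit = demand + MEB = 228.71 - 1.47Q.
Set SMB = MC: 228.71 - 1.47Q = 4.58 + 2.77Q → Q* = 52.8608.
The loss is the area between SMB and MC from Q* to Q_m; with linear curves that's a triangle of height MEB(Q_m).
DWL = ½ × 15.2485 × 64.6539 = 492.9375.

DWL = 492.94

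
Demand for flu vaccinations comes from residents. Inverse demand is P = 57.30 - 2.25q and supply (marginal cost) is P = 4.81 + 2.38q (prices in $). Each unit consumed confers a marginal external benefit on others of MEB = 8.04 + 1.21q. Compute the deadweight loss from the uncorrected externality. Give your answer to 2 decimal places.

Market equilibrium (private): 4.81 + 2.38q = 57.30 - 2.25q → q_m = 11.3369.
Social marginal benefit = demand + MEB = 65.34 - 1.04q.
Set SMB = MC: 65.34 - 1.04q = 4.81 + 2.38q → q* = 17.6988.
Between q* and q_m the wedge SMB − MC runs linearly from 0 to MEB(q_m), so the loss is a triangle.
DWL = ½ × 6.3619 × 21.7577 = 69.2102.

DWL = $69.21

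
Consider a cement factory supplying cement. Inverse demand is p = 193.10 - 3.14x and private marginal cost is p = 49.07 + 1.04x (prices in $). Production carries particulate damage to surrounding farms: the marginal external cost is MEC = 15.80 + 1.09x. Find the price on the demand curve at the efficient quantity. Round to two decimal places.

P = $116.70

Social marginal cost = private MC + MEC = 64.87 + 2.13x.
Set SMC = demand: 64.87 + 2.13x = 193.10 - 3.14x → x* = 24.3321.
Consumer price on the demand curve at x*: 193.10 − 3.14×24.3321 = 116.6972.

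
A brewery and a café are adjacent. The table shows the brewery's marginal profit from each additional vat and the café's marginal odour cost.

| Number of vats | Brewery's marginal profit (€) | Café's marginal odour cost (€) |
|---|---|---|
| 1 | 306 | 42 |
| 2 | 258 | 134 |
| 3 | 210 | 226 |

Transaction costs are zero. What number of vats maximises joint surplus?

2

Bargaining reaches the level where marginal profit last exceeds marginal odour cost.
That holds through level 2 (258 ≥ 134) but not at 3 (210 < 226).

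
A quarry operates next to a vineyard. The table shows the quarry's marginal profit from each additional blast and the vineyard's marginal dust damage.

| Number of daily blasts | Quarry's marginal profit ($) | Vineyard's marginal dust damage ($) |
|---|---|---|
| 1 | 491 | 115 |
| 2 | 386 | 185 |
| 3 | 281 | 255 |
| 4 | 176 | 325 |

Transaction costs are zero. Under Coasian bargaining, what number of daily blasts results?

Bargaining reaches the level where marginal profit last exceeds marginal dust damage.
That holds through level 3 (281 ≥ 255) but not at 4 (176 < 325).

3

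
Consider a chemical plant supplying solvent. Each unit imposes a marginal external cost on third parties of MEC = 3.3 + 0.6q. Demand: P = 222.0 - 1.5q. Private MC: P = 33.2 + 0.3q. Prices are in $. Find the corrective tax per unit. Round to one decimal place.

Social marginal cost = private MC + MEC = 36.5 + 0.9q.
Set SMC = demand: 36.5 + 0.9q = 222.0 - 1.5q → q* = 77.2917.
The Pigouvian tax equals MEC at q*: 3.3 + 0.6×77.2917 = 49.6750.

tax = $49.7 per unit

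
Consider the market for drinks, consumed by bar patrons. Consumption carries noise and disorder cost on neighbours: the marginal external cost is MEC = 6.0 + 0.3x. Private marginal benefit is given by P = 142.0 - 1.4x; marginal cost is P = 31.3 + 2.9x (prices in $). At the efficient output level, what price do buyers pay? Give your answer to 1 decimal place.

Social marginal benefit = demand − MEC = 136.0 - 1.7x.
Set SMB = MC: 136.0 - 1.7x = 31.3 + 2.9x → x* = 22.7609.
Consumer price on the demand curve at x*: 142.0 − 1.4×22.7609 = 110.1347.

P = $110.1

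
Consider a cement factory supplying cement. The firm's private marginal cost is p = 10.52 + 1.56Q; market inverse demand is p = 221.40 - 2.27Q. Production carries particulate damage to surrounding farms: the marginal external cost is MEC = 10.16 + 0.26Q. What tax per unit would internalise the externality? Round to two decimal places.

tax = 22.92 per unit

Social marginal cost = private MC + MEC = 20.68 + 1.82Q.
Set SMC = demand: 20.68 + 1.82Q = 221.40 - 2.27Q → Q* = 49.0758.
The Pigouvian tax equals MEC at Q*: 10.16 + 0.26×49.0758 = 22.9197.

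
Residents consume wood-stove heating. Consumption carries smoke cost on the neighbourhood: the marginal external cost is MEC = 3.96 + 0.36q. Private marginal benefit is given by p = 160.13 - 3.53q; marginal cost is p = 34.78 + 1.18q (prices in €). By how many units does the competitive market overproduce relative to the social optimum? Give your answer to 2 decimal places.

2.67 units

Market equilibrium (private): 34.78 + 1.18q = 160.13 - 3.53q → q_m = 26.6136.
Social marginal benefit = demand − MEC = 156.17 - 3.89q.
Set SMB = MC: 156.17 - 3.89q = 34.78 + 1.18q → q* = 23.9428.
Gap = |26.6136 − 23.9428| = 2.6708.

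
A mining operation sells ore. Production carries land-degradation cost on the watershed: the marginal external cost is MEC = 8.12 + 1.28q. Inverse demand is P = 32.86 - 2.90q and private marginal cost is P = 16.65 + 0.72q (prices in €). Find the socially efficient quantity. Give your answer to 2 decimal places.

q* = 1.65

Social marginal cost = private MC + MEC = 24.77 + 2.00q.
Set SMC = demand: 24.77 + 2.00q = 32.86 - 2.90q → q* = 1.6510.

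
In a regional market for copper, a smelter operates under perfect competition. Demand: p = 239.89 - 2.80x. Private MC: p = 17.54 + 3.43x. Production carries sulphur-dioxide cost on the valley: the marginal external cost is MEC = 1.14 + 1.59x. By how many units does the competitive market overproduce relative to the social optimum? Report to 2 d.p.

7.40 units

Market equilibrium (private): 17.54 + 3.43x = 239.89 - 2.80x → x_m = 35.6902.
Social marginal cost = private MC + MEC = 18.68 + 5.02x.
Set SMC = demand: 18.68 + 5.02x = 239.89 - 2.80x → x* = 28.2877.
Gap = |35.6902 − 28.2877| = 7.4025.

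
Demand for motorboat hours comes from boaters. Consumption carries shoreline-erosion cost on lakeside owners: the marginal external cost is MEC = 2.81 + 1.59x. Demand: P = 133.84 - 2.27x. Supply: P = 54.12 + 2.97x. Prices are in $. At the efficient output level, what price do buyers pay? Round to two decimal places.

P = $108.28

Social marginal benefit = demand − MEC = 131.03 - 3.86x.
Set SMB = MC: 131.03 - 3.86x = 54.12 + 2.97x → x* = 11.2606.
Consumer price on the demand curve at x*: 133.84 − 2.27×11.2606 = 108.2784.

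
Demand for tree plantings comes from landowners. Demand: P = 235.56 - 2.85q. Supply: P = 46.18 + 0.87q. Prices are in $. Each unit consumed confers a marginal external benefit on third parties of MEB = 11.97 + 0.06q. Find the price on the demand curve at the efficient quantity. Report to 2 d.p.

P = $78.77

Social marginal benefit = demand + MEB = 247.53 - 2.79q.
Set SMB = MC: 247.53 - 2.79q = 46.18 + 0.87q → q* = 55.0137.
Consumer price on the demand curve at q*: 235.56 − 2.85×55.0137 = 78.7710.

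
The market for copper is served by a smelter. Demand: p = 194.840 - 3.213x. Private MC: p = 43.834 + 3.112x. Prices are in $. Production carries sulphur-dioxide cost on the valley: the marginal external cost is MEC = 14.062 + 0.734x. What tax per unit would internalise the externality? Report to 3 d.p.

Social marginal cost = private MC + MEC = 57.896 + 3.846x.
Set SMC = demand: 57.896 + 3.846x = 194.840 - 3.213x → x* = 19.3999.
The Pigouvian tax equals MEC at x*: 14.062 + 0.734×19.3999 = 28.3015.

tax = $28.302 per unit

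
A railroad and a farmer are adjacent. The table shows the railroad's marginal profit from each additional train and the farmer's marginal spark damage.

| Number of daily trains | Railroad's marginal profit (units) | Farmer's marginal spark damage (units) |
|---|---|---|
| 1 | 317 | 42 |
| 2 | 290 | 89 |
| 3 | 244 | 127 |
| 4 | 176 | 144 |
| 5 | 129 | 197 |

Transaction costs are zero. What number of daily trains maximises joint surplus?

Bargaining reaches the level where marginal profit last exceeds marginal spark damage.
That holds through level 4 (176 ≥ 144) but not at 5 (129 < 197).

4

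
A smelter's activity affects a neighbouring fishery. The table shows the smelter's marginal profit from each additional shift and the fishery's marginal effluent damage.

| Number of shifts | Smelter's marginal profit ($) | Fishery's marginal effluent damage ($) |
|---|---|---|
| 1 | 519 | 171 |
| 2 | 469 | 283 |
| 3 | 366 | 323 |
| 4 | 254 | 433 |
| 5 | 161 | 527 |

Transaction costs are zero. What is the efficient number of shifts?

Bargaining reaches the level where marginal profit last exceeds marginal effluent damage.
That holds through level 3 (366 ≥ 323) but not at 4 (254 < 433).

3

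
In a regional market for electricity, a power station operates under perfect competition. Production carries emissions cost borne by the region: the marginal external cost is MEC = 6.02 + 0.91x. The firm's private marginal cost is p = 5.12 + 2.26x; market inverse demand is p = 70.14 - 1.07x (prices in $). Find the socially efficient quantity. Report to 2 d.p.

Social marginal cost = private MC + MEC = 11.14 + 3.17x.
Set SMC = demand: 11.14 + 3.17x = 70.14 - 1.07x → x* = 13.9151.

x* = 13.92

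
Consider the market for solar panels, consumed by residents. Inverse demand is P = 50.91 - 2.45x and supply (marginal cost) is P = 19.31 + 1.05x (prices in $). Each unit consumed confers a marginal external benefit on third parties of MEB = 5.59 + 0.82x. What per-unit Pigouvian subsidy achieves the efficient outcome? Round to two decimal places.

Social marginal benefit = demand + MEB = 56.50 - 1.63x.
Set SMB = MC: 56.50 - 1.63x = 19.31 + 1.05x → x* = 13.8769.
The Pigouvian subsidy equals MEB at x*: 5.59 + 0.82×13.8769 = 16.9691.

subsidy = $16.97 per unit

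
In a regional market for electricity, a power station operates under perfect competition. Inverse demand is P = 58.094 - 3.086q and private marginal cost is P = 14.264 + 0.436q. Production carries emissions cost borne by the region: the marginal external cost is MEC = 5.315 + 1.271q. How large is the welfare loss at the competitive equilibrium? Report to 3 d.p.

DWL = 46.585

Market equilibrium (private): 14.264 + 0.436q = 58.094 - 3.086q → q_m = 12.4446.
Social marginal cost = private MC + MEC = 19.579 + 1.707q.
Set SMC = demand: 19.579 + 1.707q = 58.094 - 3.086q → q* = 8.0357.
The welfare-loss triangle has base |q_m − q*| and height MEC(q_m) (the vertical gap between SMC and demand is zero at q* and MEC at q_m).
DWL = ½ × 4.4089 × 21.1321 = 46.5847.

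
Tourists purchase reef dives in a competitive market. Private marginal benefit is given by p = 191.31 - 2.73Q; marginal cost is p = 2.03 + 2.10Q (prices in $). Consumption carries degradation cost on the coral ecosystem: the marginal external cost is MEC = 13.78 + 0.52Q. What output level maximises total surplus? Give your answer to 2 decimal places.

Social marginal benefit = demand − MEC = 177.53 - 3.25Q.
Set SMB = MC: 177.53 - 3.25Q = 2.03 + 2.10Q → Q* = 32.8037.

Q* = 32.80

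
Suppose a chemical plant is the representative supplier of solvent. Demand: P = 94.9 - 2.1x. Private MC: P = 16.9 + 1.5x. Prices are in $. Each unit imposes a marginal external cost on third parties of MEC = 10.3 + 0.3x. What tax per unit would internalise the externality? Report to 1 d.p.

tax = $15.5 per unit

Social marginal cost = private MC + MEC = 27.2 + 1.8x.
Set SMC = demand: 27.2 + 1.8x = 94.9 - 2.1x → x* = 17.3590.
The Pigouvian tax equals MEC at x*: 10.3 + 0.3×17.3590 = 15.5077.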